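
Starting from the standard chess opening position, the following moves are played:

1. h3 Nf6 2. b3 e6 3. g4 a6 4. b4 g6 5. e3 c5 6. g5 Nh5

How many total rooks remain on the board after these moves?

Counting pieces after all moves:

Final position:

  a b c d e f g h
  ─────────────────
8│♜ ♞ ♝ ♛ ♚ ♝ · ♜│8
7│· ♟ · ♟ · ♟ · ♟│7
6│♟ · · · ♟ · ♟ ·│6
5│· · ♟ · · · ♙ ♞│5
4│· ♙ · · · · · ·│4
3│· · · · ♙ · · ♙│3
2│♙ · ♙ ♙ · ♙ · ·│2
1│♖ ♘ ♗ ♕ ♔ ♗ ♘ ♖│1
  ─────────────────
  a b c d e f g h


4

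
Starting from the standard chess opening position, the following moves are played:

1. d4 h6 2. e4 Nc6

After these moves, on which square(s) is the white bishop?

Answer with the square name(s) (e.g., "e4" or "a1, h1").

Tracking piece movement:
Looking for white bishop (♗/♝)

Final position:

  a b c d e f g h
  ─────────────────
8│♜ · ♝ ♛ ♚ ♝ ♞ ♜│8
7│♟ ♟ ♟ ♟ ♟ ♟ ♟ ·│7
6│· · ♞ · · · · ♟│6
5│· · · · · · · ·│5
4│· · · ♙ ♙ · · ·│4
3│· · · · · · · ·│3
2│♙ ♙ ♙ · · ♙ ♙ ♙│2
1│♖ ♘ ♗ ♕ ♔ ♗ ♘ ♖│1
  ─────────────────
  a b c d e f g h


c1, f1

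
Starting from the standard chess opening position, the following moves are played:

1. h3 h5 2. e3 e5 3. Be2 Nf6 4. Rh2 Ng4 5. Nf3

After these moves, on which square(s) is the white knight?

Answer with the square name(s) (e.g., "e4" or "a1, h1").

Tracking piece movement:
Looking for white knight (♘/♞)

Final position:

  a b c d e f g h
  ─────────────────
8│♜ ♞ ♝ ♛ ♚ ♝ · ♜│8
7│♟ ♟ ♟ ♟ · ♟ ♟ ·│7
6│· · · · · · · ·│6
5│· · · · ♟ · · ♟│5
4│· · · · · · ♞ ·│4
3│· · · · ♙ ♘ · ♙│3
2│♙ ♙ ♙ ♙ ♗ ♙ ♙ ♖│2
1│♖ ♘ ♗ ♕ ♔ · · ·│1
  ─────────────────
  a b c d e f g h


b1, f3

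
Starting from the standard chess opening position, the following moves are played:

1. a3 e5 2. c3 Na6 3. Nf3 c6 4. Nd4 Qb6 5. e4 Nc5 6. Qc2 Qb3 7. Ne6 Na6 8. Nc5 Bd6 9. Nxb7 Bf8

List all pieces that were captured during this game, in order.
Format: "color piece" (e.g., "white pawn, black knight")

Tracking captures:
  Nxb7: captured black pawn

black pawn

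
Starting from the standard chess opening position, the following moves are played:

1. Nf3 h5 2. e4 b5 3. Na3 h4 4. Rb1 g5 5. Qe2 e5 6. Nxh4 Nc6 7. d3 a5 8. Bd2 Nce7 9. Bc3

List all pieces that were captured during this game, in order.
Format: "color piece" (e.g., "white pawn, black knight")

Tracking captures:
  Nxh4: captured black pawn

black pawn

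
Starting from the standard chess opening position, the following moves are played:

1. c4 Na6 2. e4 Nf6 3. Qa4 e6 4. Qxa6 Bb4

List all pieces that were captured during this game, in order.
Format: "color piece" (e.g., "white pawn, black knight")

Tracking captures:
  Qxa6: captured black knight

black knight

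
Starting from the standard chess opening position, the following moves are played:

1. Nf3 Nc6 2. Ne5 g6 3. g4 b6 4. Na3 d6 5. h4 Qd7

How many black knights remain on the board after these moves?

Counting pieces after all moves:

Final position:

  a b c d e f g h
  ─────────────────
8│♜ · ♝ · ♚ ♝ ♞ ♜│8
7│♟ · ♟ ♛ ♟ ♟ · ♟│7
6│· ♟ ♞ ♟ · · ♟ ·│6
5│· · · · ♘ · · ·│5
4│· · · · · · ♙ ♙│4
3│♘ · · · · · · ·│3
2│♙ ♙ ♙ ♙ ♙ ♙ · ·│2
1│♖ · ♗ ♕ ♔ ♗ · ♖│1
  ─────────────────
  a b c d e f g h


2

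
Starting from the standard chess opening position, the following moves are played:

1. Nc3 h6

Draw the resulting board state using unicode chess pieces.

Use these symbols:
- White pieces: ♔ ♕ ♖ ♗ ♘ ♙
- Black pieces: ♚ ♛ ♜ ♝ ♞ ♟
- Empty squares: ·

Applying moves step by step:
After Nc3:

♜ ♞ ♝ ♛ ♚ ♝ ♞ ♜
♟ ♟ ♟ ♟ ♟ ♟ ♟ ♟
· · · · · · · ·
· · · · · · · ·
· · · · · · · ·
· · ♘ · · · · ·
♙ ♙ ♙ ♙ ♙ ♙ ♙ ♙
♖ · ♗ ♕ ♔ ♗ ♘ ♖


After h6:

♜ ♞ ♝ ♛ ♚ ♝ ♞ ♜
♟ ♟ ♟ ♟ ♟ ♟ ♟ ·
· · · · · · · ♟
· · · · · · · ·
· · · · · · · ·
· · ♘ · · · · ·
♙ ♙ ♙ ♙ ♙ ♙ ♙ ♙
♖ · ♗ ♕ ♔ ♗ ♘ ♖



  a b c d e f g h
  ─────────────────
8│♜ ♞ ♝ ♛ ♚ ♝ ♞ ♜│8
7│♟ ♟ ♟ ♟ ♟ ♟ ♟ ·│7
6│· · · · · · · ♟│6
5│· · · · · · · ·│5
4│· · · · · · · ·│4
3│· · ♘ · · · · ·│3
2│♙ ♙ ♙ ♙ ♙ ♙ ♙ ♙│2
1│♖ · ♗ ♕ ♔ ♗ ♘ ♖│1
  ─────────────────
  a b c d e f g h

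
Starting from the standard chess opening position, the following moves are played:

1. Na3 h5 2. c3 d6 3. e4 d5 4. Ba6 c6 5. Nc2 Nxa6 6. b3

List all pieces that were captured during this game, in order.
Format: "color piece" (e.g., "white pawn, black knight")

Tracking captures:
  Nxa6: captured white bishop

white bishop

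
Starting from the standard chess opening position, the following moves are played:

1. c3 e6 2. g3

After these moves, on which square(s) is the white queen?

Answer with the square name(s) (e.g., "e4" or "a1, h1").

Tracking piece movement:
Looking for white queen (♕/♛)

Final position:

  a b c d e f g h
  ─────────────────
8│♜ ♞ ♝ ♛ ♚ ♝ ♞ ♜│8
7│♟ ♟ ♟ ♟ · ♟ ♟ ♟│7
6│· · · · ♟ · · ·│6
5│· · · · · · · ·│5
4│· · · · · · · ·│4
3│· · ♙ · · · ♙ ·│3
2│♙ ♙ · ♙ ♙ ♙ · ♙│2
1│♖ ♘ ♗ ♕ ♔ ♗ ♘ ♖│1
  ─────────────────
  a b c d e f g h


d1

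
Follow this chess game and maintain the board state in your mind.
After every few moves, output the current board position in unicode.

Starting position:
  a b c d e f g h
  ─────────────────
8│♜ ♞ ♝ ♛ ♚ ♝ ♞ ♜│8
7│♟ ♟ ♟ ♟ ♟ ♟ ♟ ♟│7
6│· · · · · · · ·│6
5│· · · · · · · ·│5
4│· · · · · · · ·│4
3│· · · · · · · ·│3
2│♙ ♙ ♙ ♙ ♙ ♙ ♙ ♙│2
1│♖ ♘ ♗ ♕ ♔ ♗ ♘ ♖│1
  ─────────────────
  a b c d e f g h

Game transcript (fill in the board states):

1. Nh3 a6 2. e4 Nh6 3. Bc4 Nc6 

  a b c d e f g h
  ─────────────────
8│♜ · ♝ ♛ ♚ ♝ · ♜│8
7│· ♟ ♟ ♟ ♟ ♟ ♟ ♟│7
6│♟ · ♞ · · · · ♞│6
5│· · · · · · · ·│5
4│· · ♗ · ♙ · · ·│4
3│· · · · · · · ♘│3
2│♙ ♙ ♙ ♙ · ♙ ♙ ♙│2
1│♖ ♘ ♗ ♕ ♔ · · ♖│1
  ─────────────────
  a b c d e f g h

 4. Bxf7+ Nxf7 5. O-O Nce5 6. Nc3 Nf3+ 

  a b c d e f g h
  ─────────────────
8│♜ · ♝ ♛ ♚ ♝ · ♜│8
7│· ♟ ♟ ♟ ♟ ♞ ♟ ♟│7
6│♟ · · · · · · ·│6
5│· · · · · · · ·│5
4│· · · · ♙ · · ·│4
3│· · ♘ · · ♞ · ♘│3
2│♙ ♙ ♙ ♙ · ♙ ♙ ♙│2
1│♖ · ♗ ♕ · ♖ ♔ ·│1
  ─────────────────
  a b c d e f g h

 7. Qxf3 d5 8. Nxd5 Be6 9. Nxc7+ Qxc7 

  a b c d e f g h
  ─────────────────
8│♜ · · · ♚ ♝ · ♜│8
7│· ♟ ♛ · ♟ ♞ ♟ ♟│7
6│♟ · · · ♝ · · ·│6
5│· · · · · · · ·│5
4│· · · · ♙ · · ·│4
3│· · · · · ♕ · ♘│3
2│♙ ♙ ♙ ♙ · ♙ ♙ ♙│2
1│♖ · ♗ · · ♖ ♔ ·│1
  ─────────────────
  a b c d e f g h

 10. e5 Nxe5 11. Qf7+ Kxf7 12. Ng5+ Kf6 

  a b c d e f g h
  ─────────────────
8│♜ · · · · ♝ · ♜│8
7│· ♟ ♛ · ♟ · ♟ ♟│7
6│♟ · · · ♝ ♚ · ·│6
5│· · · · ♞ · ♘ ·│5
4│· · · · · · · ·│4
3│· · · · · · · ·│3
2│♙ ♙ ♙ ♙ · ♙ ♙ ♙│2
1│♖ · ♗ · · ♖ ♔ ·│1
  ─────────────────
  a b c d e f g h

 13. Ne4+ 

  a b c d e f g h
  ─────────────────
8│♜ · · · · ♝ · ♜│8
7│· ♟ ♛ · ♟ · ♟ ♟│7
6│♟ · · · ♝ ♚ · ·│6
5│· · · · ♞ · · ·│5
4│· · · · ♘ · · ·│4
3│· · · · · · · ·│3
2│♙ ♙ ♙ ♙ · ♙ ♙ ♙│2
1│♖ · ♗ · · ♖ ♔ ·│1
  ─────────────────
  a b c d e f g h


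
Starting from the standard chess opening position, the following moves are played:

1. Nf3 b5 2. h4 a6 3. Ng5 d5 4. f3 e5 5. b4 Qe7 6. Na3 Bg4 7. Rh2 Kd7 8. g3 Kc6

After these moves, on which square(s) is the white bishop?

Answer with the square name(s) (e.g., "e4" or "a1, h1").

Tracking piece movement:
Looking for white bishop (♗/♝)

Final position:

  a b c d e f g h
  ─────────────────
8│♜ ♞ · · · ♝ ♞ ♜│8
7│· · ♟ · ♛ ♟ ♟ ♟│7
6│♟ · ♚ · · · · ·│6
5│· ♟ · ♟ ♟ · ♘ ·│5
4│· ♙ · · · · ♝ ♙│4
3│♘ · · · · ♙ ♙ ·│3
2│♙ · ♙ ♙ ♙ · · ♖│2
1│♖ · ♗ ♕ ♔ ♗ · ·│1
  ─────────────────
  a b c d e f g h


c1, f1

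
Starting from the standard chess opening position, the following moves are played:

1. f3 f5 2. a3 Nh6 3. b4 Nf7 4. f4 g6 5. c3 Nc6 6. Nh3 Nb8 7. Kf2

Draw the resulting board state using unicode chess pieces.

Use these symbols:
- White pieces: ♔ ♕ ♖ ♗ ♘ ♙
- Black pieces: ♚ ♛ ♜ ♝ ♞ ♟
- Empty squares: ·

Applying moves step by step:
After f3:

♜ ♞ ♝ ♛ ♚ ♝ ♞ ♜
♟ ♟ ♟ ♟ ♟ ♟ ♟ ♟
· · · · · · · ·
· · · · · · · ·
· · · · · · · ·
· · · · · ♙ · ·
♙ ♙ ♙ ♙ ♙ · ♙ ♙
♖ ♘ ♗ ♕ ♔ ♗ ♘ ♖


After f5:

♜ ♞ ♝ ♛ ♚ ♝ ♞ ♜
♟ ♟ ♟ ♟ ♟ · ♟ ♟
· · · · · · · ·
· · · · · ♟ · ·
· · · · · · · ·
· · · · · ♙ · ·
♙ ♙ ♙ ♙ ♙ · ♙ ♙
♖ ♘ ♗ ♕ ♔ ♗ ♘ ♖


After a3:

♜ ♞ ♝ ♛ ♚ ♝ ♞ ♜
♟ ♟ ♟ ♟ ♟ · ♟ ♟
· · · · · · · ·
· · · · · ♟ · ·
· · · · · · · ·
♙ · · · · ♙ · ·
· ♙ ♙ ♙ ♙ · ♙ ♙
♖ ♘ ♗ ♕ ♔ ♗ ♘ ♖


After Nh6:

♜ ♞ ♝ ♛ ♚ ♝ · ♜
♟ ♟ ♟ ♟ ♟ · ♟ ♟
· · · · · · · ♞
· · · · · ♟ · ·
· · · · · · · ·
♙ · · · · ♙ · ·
· ♙ ♙ ♙ ♙ · ♙ ♙
♖ ♘ ♗ ♕ ♔ ♗ ♘ ♖


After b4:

♜ ♞ ♝ ♛ ♚ ♝ · ♜
♟ ♟ ♟ ♟ ♟ · ♟ ♟
· · · · · · · ♞
· · · · · ♟ · ·
· ♙ · · · · · ·
♙ · · · · ♙ · ·
· · ♙ ♙ ♙ · ♙ ♙
♖ ♘ ♗ ♕ ♔ ♗ ♘ ♖


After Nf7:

♜ ♞ ♝ ♛ ♚ ♝ · ♜
♟ ♟ ♟ ♟ ♟ ♞ ♟ ♟
· · · · · · · ·
· · · · · ♟ · ·
· ♙ · · · · · ·
♙ · · · · ♙ · ·
· · ♙ ♙ ♙ · ♙ ♙
♖ ♘ ♗ ♕ ♔ ♗ ♘ ♖


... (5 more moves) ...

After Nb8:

♜ ♞ ♝ ♛ ♚ ♝ · ♜
♟ ♟ ♟ ♟ ♟ ♞ · ♟
· · · · · · ♟ ·
· · · · · ♟ · ·
· ♙ · · · ♙ · ·
♙ · ♙ · · · · ♘
· · · ♙ ♙ · ♙ ♙
♖ ♘ ♗ ♕ ♔ ♗ · ♖


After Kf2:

♜ ♞ ♝ ♛ ♚ ♝ · ♜
♟ ♟ ♟ ♟ ♟ ♞ · ♟
· · · · · · ♟ ·
· · · · · ♟ · ·
· ♙ · · · ♙ · ·
♙ · ♙ · · · · ♘
· · · ♙ ♙ ♔ ♙ ♙
♖ ♘ ♗ ♕ · ♗ · ♖



  a b c d e f g h
  ─────────────────
8│♜ ♞ ♝ ♛ ♚ ♝ · ♜│8
7│♟ ♟ ♟ ♟ ♟ ♞ · ♟│7
6│· · · · · · ♟ ·│6
5│· · · · · ♟ · ·│5
4│· ♙ · · · ♙ · ·│4
3│♙ · ♙ · · · · ♘│3
2│· · · ♙ ♙ ♔ ♙ ♙│2
1│♖ ♘ ♗ ♕ · ♗ · ♖│1
  ─────────────────
  a b c d e f g h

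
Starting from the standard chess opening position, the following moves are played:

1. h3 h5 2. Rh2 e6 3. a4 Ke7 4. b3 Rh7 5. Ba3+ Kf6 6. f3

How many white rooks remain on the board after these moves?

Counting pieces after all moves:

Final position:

  a b c d e f g h
  ─────────────────
8│♜ ♞ ♝ ♛ · ♝ ♞ ·│8
7│♟ ♟ ♟ ♟ · ♟ ♟ ♜│7
6│· · · · ♟ ♚ · ·│6
5│· · · · · · · ♟│5
4│♙ · · · · · · ·│4
3│♗ ♙ · · · ♙ · ♙│3
2│· · ♙ ♙ ♙ · ♙ ♖│2
1│♖ ♘ · ♕ ♔ ♗ ♘ ·│1
  ─────────────────
  a b c d e f g h


2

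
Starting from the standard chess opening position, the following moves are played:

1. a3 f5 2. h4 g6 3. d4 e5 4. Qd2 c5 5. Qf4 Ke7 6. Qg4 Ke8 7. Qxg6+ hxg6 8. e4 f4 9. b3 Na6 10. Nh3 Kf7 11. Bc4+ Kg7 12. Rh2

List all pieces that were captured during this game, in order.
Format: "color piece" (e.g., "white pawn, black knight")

Tracking captures:
  Qxg6+: captured black pawn
  hxg6: captured white queen

black pawn, white queen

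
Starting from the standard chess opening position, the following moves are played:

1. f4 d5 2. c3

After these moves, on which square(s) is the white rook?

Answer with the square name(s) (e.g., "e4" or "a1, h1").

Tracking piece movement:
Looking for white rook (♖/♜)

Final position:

  a b c d e f g h
  ─────────────────
8│♜ ♞ ♝ ♛ ♚ ♝ ♞ ♜│8
7│♟ ♟ ♟ · ♟ ♟ ♟ ♟│7
6│· · · · · · · ·│6
5│· · · ♟ · · · ·│5
4│· · · · · ♙ · ·│4
3│· · ♙ · · · · ·│3
2│♙ ♙ · ♙ ♙ · ♙ ♙│2
1│♖ ♘ ♗ ♕ ♔ ♗ ♘ ♖│1
  ─────────────────
  a b c d e f g h


a1, h1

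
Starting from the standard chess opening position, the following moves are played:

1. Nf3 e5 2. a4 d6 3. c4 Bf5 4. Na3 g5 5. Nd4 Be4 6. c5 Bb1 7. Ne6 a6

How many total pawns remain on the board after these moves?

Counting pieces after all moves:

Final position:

  a b c d e f g h
  ─────────────────
8│♜ ♞ · ♛ ♚ ♝ ♞ ♜│8
7│· ♟ ♟ · · ♟ · ♟│7
6│♟ · · ♟ ♘ · · ·│6
5│· · ♙ · ♟ · ♟ ·│5
4│♙ · · · · · · ·│4
3│♘ · · · · · · ·│3
2│· ♙ · ♙ ♙ ♙ ♙ ♙│2
1│♖ ♝ ♗ ♕ ♔ ♗ · ♖│1
  ─────────────────
  a b c d e f g h


16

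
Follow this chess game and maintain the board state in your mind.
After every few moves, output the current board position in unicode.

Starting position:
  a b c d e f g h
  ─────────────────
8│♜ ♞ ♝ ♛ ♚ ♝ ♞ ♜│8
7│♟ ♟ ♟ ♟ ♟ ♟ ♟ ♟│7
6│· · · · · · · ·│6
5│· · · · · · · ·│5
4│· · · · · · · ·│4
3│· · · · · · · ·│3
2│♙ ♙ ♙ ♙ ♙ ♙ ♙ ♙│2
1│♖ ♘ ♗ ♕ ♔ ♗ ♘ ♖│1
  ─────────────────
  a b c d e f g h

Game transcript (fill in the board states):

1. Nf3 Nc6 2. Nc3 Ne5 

  a b c d e f g h
  ─────────────────
8│♜ · ♝ ♛ ♚ ♝ ♞ ♜│8
7│♟ ♟ ♟ ♟ ♟ ♟ ♟ ♟│7
6│· · · · · · · ·│6
5│· · · · ♞ · · ·│5
4│· · · · · · · ·│4
3│· · ♘ · · ♘ · ·│3
2│♙ ♙ ♙ ♙ ♙ ♙ ♙ ♙│2
1│♖ · ♗ ♕ ♔ ♗ · ♖│1
  ─────────────────
  a b c d e f g h

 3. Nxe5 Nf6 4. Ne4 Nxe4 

  a b c d e f g h
  ─────────────────
8│♜ · ♝ ♛ ♚ ♝ · ♜│8
7│♟ ♟ ♟ ♟ ♟ ♟ ♟ ♟│7
6│· · · · · · · ·│6
5│· · · · ♘ · · ·│5
4│· · · · ♞ · · ·│4
3│· · · · · · · ·│3
2│♙ ♙ ♙ ♙ ♙ ♙ ♙ ♙│2
1│♖ · ♗ ♕ ♔ ♗ · ♖│1
  ─────────────────
  a b c d e f g h

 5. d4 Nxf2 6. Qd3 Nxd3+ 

  a b c d e f g h
  ─────────────────
8│♜ · ♝ ♛ ♚ ♝ · ♜│8
7│♟ ♟ ♟ ♟ ♟ ♟ ♟ ♟│7
6│· · · · · · · ·│6
5│· · · · ♘ · · ·│5
4│· · · ♙ · · · ·│4
3│· · · ♞ · · · ·│3
2│♙ ♙ ♙ · ♙ · ♙ ♙│2
1│♖ · ♗ · ♔ ♗ · ♖│1
  ─────────────────
  a b c d e f g h

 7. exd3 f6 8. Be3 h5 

  a b c d e f g h
  ─────────────────
8│♜ · ♝ ♛ ♚ ♝ · ♜│8
7│♟ ♟ ♟ ♟ ♟ · ♟ ·│7
6│· · · · · ♟ · ·│6
5│· · · · ♘ · · ♟│5
4│· · · ♙ · · · ·│4
3│· · · ♙ ♗ · · ·│3
2│♙ ♙ ♙ · · · ♙ ♙│2
1│♖ · · · ♔ ♗ · ♖│1
  ─────────────────
  a b c d e f g h

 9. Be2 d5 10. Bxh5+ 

  a b c d e f g h
  ─────────────────
8│♜ · ♝ ♛ ♚ ♝ · ♜│8
7│♟ ♟ ♟ · ♟ · ♟ ·│7
6│· · · · · ♟ · ·│6
5│· · · ♟ ♘ · · ♗│5
4│· · · ♙ · · · ·│4
3│· · · ♙ ♗ · · ·│3
2│♙ ♙ ♙ · · · ♙ ♙│2
1│♖ · · · ♔ · · ♖│1
  ─────────────────
  a b c d e f g h


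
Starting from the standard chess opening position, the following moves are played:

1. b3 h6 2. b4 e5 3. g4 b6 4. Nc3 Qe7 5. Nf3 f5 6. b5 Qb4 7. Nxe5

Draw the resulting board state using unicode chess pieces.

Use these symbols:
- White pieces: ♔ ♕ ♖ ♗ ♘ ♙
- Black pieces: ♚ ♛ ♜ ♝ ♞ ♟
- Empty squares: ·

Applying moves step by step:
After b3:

♜ ♞ ♝ ♛ ♚ ♝ ♞ ♜
♟ ♟ ♟ ♟ ♟ ♟ ♟ ♟
· · · · · · · ·
· · · · · · · ·
· · · · · · · ·
· ♙ · · · · · ·
♙ · ♙ ♙ ♙ ♙ ♙ ♙
♖ ♘ ♗ ♕ ♔ ♗ ♘ ♖


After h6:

♜ ♞ ♝ ♛ ♚ ♝ ♞ ♜
♟ ♟ ♟ ♟ ♟ ♟ ♟ ·
· · · · · · · ♟
· · · · · · · ·
· · · · · · · ·
· ♙ · · · · · ·
♙ · ♙ ♙ ♙ ♙ ♙ ♙
♖ ♘ ♗ ♕ ♔ ♗ ♘ ♖


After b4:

♜ ♞ ♝ ♛ ♚ ♝ ♞ ♜
♟ ♟ ♟ ♟ ♟ ♟ ♟ ·
· · · · · · · ♟
· · · · · · · ·
· ♙ · · · · · ·
· · · · · · · ·
♙ · ♙ ♙ ♙ ♙ ♙ ♙
♖ ♘ ♗ ♕ ♔ ♗ ♘ ♖


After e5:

♜ ♞ ♝ ♛ ♚ ♝ ♞ ♜
♟ ♟ ♟ ♟ · ♟ ♟ ·
· · · · · · · ♟
· · · · ♟ · · ·
· ♙ · · · · · ·
· · · · · · · ·
♙ · ♙ ♙ ♙ ♙ ♙ ♙
♖ ♘ ♗ ♕ ♔ ♗ ♘ ♖


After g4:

♜ ♞ ♝ ♛ ♚ ♝ ♞ ♜
♟ ♟ ♟ ♟ · ♟ ♟ ·
· · · · · · · ♟
· · · · ♟ · · ·
· ♙ · · · · ♙ ·
· · · · · · · ·
♙ · ♙ ♙ ♙ ♙ · ♙
♖ ♘ ♗ ♕ ♔ ♗ ♘ ♖


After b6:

♜ ♞ ♝ ♛ ♚ ♝ ♞ ♜
♟ · ♟ ♟ · ♟ ♟ ·
· ♟ · · · · · ♟
· · · · ♟ · · ·
· ♙ · · · · ♙ ·
· · · · · · · ·
♙ · ♙ ♙ ♙ ♙ · ♙
♖ ♘ ♗ ♕ ♔ ♗ ♘ ♖


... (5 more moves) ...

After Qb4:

♜ ♞ ♝ · ♚ ♝ ♞ ♜
♟ · ♟ ♟ · · ♟ ·
· ♟ · · · · · ♟
· ♙ · · ♟ ♟ · ·
· ♛ · · · · ♙ ·
· · ♘ · · ♘ · ·
♙ · ♙ ♙ ♙ ♙ · ♙
♖ · ♗ ♕ ♔ ♗ · ♖


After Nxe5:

♜ ♞ ♝ · ♚ ♝ ♞ ♜
♟ · ♟ ♟ · · ♟ ·
· ♟ · · · · · ♟
· ♙ · · ♘ ♟ · ·
· ♛ · · · · ♙ ·
· · ♘ · · · · ·
♙ · ♙ ♙ ♙ ♙ · ♙
♖ · ♗ ♕ ♔ ♗ · ♖



  a b c d e f g h
  ─────────────────
8│♜ ♞ ♝ · ♚ ♝ ♞ ♜│8
7│♟ · ♟ ♟ · · ♟ ·│7
6│· ♟ · · · · · ♟│6
5│· ♙ · · ♘ ♟ · ·│5
4│· ♛ · · · · ♙ ·│4
3│· · ♘ · · · · ·│3
2│♙ · ♙ ♙ ♙ ♙ · ♙│2
1│♖ · ♗ ♕ ♔ ♗ · ♖│1
  ─────────────────
  a b c d e f g h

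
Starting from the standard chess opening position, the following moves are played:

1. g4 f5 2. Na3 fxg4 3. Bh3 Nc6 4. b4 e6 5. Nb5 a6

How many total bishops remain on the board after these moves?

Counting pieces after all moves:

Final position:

  a b c d e f g h
  ─────────────────
8│♜ · ♝ ♛ ♚ ♝ ♞ ♜│8
7│· ♟ ♟ ♟ · · ♟ ♟│7
6│♟ · ♞ · ♟ · · ·│6
5│· ♘ · · · · · ·│5
4│· ♙ · · · · ♟ ·│4
3│· · · · · · · ♗│3
2│♙ · ♙ ♙ ♙ ♙ · ♙│2
1│♖ · ♗ ♕ ♔ · ♘ ♖│1
  ─────────────────
  a b c d e f g h


4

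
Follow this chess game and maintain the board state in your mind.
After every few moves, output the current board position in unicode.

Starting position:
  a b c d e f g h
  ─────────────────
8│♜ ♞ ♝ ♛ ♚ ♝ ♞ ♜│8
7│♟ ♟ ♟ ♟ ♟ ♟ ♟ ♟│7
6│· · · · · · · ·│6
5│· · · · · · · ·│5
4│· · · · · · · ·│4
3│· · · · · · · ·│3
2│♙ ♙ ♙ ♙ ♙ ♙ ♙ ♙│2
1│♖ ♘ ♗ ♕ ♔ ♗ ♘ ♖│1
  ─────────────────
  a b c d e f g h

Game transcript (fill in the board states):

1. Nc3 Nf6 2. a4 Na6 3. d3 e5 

  a b c d e f g h
  ─────────────────
8│♜ · ♝ ♛ ♚ ♝ · ♜│8
7│♟ ♟ ♟ ♟ · ♟ ♟ ♟│7
6│♞ · · · · ♞ · ·│6
5│· · · · ♟ · · ·│5
4│♙ · · · · · · ·│4
3│· · ♘ ♙ · · · ·│3
2│· ♙ ♙ · ♙ ♙ ♙ ♙│2
1│♖ · ♗ ♕ ♔ ♗ ♘ ♖│1
  ─────────────────
  a b c d e f g h

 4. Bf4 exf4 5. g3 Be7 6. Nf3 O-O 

  a b c d e f g h
  ─────────────────
8│♜ · ♝ ♛ · ♜ ♚ ·│8
7│♟ ♟ ♟ ♟ ♝ ♟ ♟ ♟│7
6│♞ · · · · ♞ · ·│6
5│· · · · · · · ·│5
4│♙ · · · · ♟ · ·│4
3│· · ♘ ♙ · ♘ ♙ ·│3
2│· ♙ ♙ · ♙ ♙ · ♙│2
1│♖ · · ♕ ♔ ♗ · ♖│1
  ─────────────────
  a b c d e f g h

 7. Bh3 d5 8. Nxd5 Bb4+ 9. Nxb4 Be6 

  a b c d e f g h
  ─────────────────
8│♜ · · ♛ · ♜ ♚ ·│8
7│♟ ♟ ♟ · · ♟ ♟ ♟│7
6│♞ · · · ♝ ♞ · ·│6
5│· · · · · · · ·│5
4│♙ ♘ · · · ♟ · ·│4
3│· · · ♙ · ♘ ♙ ♗│3
2│· ♙ ♙ · ♙ ♙ · ♙│2
1│♖ · · ♕ ♔ · · ♖│1
  ─────────────────
  a b c d e f g h

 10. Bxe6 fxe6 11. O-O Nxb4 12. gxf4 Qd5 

  a b c d e f g h
  ─────────────────
8│♜ · · · · ♜ ♚ ·│8
7│♟ ♟ ♟ · · · ♟ ♟│7
6│· · · · ♟ ♞ · ·│6
5│· · · ♛ · · · ·│5
4│♙ ♞ · · · ♙ · ·│4
3│· · · ♙ · ♘ · ·│3
2│· ♙ ♙ · ♙ ♙ · ♙│2
1│♖ · · ♕ · ♖ ♔ ·│1
  ─────────────────
  a b c d e f g h

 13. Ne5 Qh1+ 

  a b c d e f g h
  ─────────────────
8│♜ · · · · ♜ ♚ ·│8
7│♟ ♟ ♟ · · · ♟ ♟│7
6│· · · · ♟ ♞ · ·│6
5│· · · · ♘ · · ·│5
4│♙ ♞ · · · ♙ · ·│4
3│· · · ♙ · · · ·│3
2│· ♙ ♙ · ♙ ♙ · ♙│2
1│♖ · · ♕ · ♖ ♔ ♛│1
  ─────────────────
  a b c d e f g h


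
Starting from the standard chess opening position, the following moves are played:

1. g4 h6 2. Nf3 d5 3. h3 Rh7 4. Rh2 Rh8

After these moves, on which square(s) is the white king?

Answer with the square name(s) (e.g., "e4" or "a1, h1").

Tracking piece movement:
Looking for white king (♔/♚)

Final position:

  a b c d e f g h
  ─────────────────
8│♜ ♞ ♝ ♛ ♚ ♝ ♞ ♜│8
7│♟ ♟ ♟ · ♟ ♟ ♟ ·│7
6│· · · · · · · ♟│6
5│· · · ♟ · · · ·│5
4│· · · · · · ♙ ·│4
3│· · · · · ♘ · ♙│3
2│♙ ♙ ♙ ♙ ♙ ♙ · ♖│2
1│♖ ♘ ♗ ♕ ♔ ♗ · ·│1
  ─────────────────
  a b c d e f g h


e1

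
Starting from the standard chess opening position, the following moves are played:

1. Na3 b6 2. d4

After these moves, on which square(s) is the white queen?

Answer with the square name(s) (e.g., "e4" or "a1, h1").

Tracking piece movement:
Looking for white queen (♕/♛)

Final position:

  a b c d e f g h
  ─────────────────
8│♜ ♞ ♝ ♛ ♚ ♝ ♞ ♜│8
7│♟ · ♟ ♟ ♟ ♟ ♟ ♟│7
6│· ♟ · · · · · ·│6
5│· · · · · · · ·│5
4│· · · ♙ · · · ·│4
3│♘ · · · · · · ·│3
2│♙ ♙ ♙ · ♙ ♙ ♙ ♙│2
1│♖ · ♗ ♕ ♔ ♗ ♘ ♖│1
  ─────────────────
  a b c d e f g h


d1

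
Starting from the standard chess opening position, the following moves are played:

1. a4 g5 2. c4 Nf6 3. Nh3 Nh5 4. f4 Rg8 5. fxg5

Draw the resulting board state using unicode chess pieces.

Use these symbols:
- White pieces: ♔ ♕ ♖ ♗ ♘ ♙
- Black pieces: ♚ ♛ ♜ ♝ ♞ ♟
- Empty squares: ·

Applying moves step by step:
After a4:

♜ ♞ ♝ ♛ ♚ ♝ ♞ ♜
♟ ♟ ♟ ♟ ♟ ♟ ♟ ♟
· · · · · · · ·
· · · · · · · ·
♙ · · · · · · ·
· · · · · · · ·
· ♙ ♙ ♙ ♙ ♙ ♙ ♙
♖ ♘ ♗ ♕ ♔ ♗ ♘ ♖


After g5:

♜ ♞ ♝ ♛ ♚ ♝ ♞ ♜
♟ ♟ ♟ ♟ ♟ ♟ · ♟
· · · · · · · ·
· · · · · · ♟ ·
♙ · · · · · · ·
· · · · · · · ·
· ♙ ♙ ♙ ♙ ♙ ♙ ♙
♖ ♘ ♗ ♕ ♔ ♗ ♘ ♖


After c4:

♜ ♞ ♝ ♛ ♚ ♝ ♞ ♜
♟ ♟ ♟ ♟ ♟ ♟ · ♟
· · · · · · · ·
· · · · · · ♟ ·
♙ · ♙ · · · · ·
· · · · · · · ·
· ♙ · ♙ ♙ ♙ ♙ ♙
♖ ♘ ♗ ♕ ♔ ♗ ♘ ♖


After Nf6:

♜ ♞ ♝ ♛ ♚ ♝ · ♜
♟ ♟ ♟ ♟ ♟ ♟ · ♟
· · · · · ♞ · ·
· · · · · · ♟ ·
♙ · ♙ · · · · ·
· · · · · · · ·
· ♙ · ♙ ♙ ♙ ♙ ♙
♖ ♘ ♗ ♕ ♔ ♗ ♘ ♖


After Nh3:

♜ ♞ ♝ ♛ ♚ ♝ · ♜
♟ ♟ ♟ ♟ ♟ ♟ · ♟
· · · · · ♞ · ·
· · · · · · ♟ ·
♙ · ♙ · · · · ·
· · · · · · · ♘
· ♙ · ♙ ♙ ♙ ♙ ♙
♖ ♘ ♗ ♕ ♔ ♗ · ♖


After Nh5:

♜ ♞ ♝ ♛ ♚ ♝ · ♜
♟ ♟ ♟ ♟ ♟ ♟ · ♟
· · · · · · · ·
· · · · · · ♟ ♞
♙ · ♙ · · · · ·
· · · · · · · ♘
· ♙ · ♙ ♙ ♙ ♙ ♙
♖ ♘ ♗ ♕ ♔ ♗ · ♖


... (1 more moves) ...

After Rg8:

♜ ♞ ♝ ♛ ♚ ♝ ♜ ·
♟ ♟ ♟ ♟ ♟ ♟ · ♟
· · · · · · · ·
· · · · · · ♟ ♞
♙ · ♙ · · ♙ · ·
· · · · · · · ♘
· ♙ · ♙ ♙ · ♙ ♙
♖ ♘ ♗ ♕ ♔ ♗ · ♖


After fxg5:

♜ ♞ ♝ ♛ ♚ ♝ ♜ ·
♟ ♟ ♟ ♟ ♟ ♟ · ♟
· · · · · · · ·
· · · · · · ♙ ♞
♙ · ♙ · · · · ·
· · · · · · · ♘
· ♙ · ♙ ♙ · ♙ ♙
♖ ♘ ♗ ♕ ♔ ♗ · ♖



  a b c d e f g h
  ─────────────────
8│♜ ♞ ♝ ♛ ♚ ♝ ♜ ·│8
7│♟ ♟ ♟ ♟ ♟ ♟ · ♟│7
6│· · · · · · · ·│6
5│· · · · · · ♙ ♞│5
4│♙ · ♙ · · · · ·│4
3│· · · · · · · ♘│3
2│· ♙ · ♙ ♙ · ♙ ♙│2
1│♖ ♘ ♗ ♕ ♔ ♗ · ♖│1
  ─────────────────
  a b c d e f g h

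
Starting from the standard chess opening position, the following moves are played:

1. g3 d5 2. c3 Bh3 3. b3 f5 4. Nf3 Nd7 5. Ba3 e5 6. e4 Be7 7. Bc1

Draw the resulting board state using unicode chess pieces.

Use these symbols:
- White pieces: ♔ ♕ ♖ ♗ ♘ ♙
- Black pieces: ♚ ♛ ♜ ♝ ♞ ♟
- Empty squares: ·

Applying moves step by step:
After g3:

♜ ♞ ♝ ♛ ♚ ♝ ♞ ♜
♟ ♟ ♟ ♟ ♟ ♟ ♟ ♟
· · · · · · · ·
· · · · · · · ·
· · · · · · · ·
· · · · · · ♙ ·
♙ ♙ ♙ ♙ ♙ ♙ · ♙
♖ ♘ ♗ ♕ ♔ ♗ ♘ ♖


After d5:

♜ ♞ ♝ ♛ ♚ ♝ ♞ ♜
♟ ♟ ♟ · ♟ ♟ ♟ ♟
· · · · · · · ·
· · · ♟ · · · ·
· · · · · · · ·
· · · · · · ♙ ·
♙ ♙ ♙ ♙ ♙ ♙ · ♙
♖ ♘ ♗ ♕ ♔ ♗ ♘ ♖


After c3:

♜ ♞ ♝ ♛ ♚ ♝ ♞ ♜
♟ ♟ ♟ · ♟ ♟ ♟ ♟
· · · · · · · ·
· · · ♟ · · · ·
· · · · · · · ·
· · ♙ · · · ♙ ·
♙ ♙ · ♙ ♙ ♙ · ♙
♖ ♘ ♗ ♕ ♔ ♗ ♘ ♖


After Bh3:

♜ ♞ · ♛ ♚ ♝ ♞ ♜
♟ ♟ ♟ · ♟ ♟ ♟ ♟
· · · · · · · ·
· · · ♟ · · · ·
· · · · · · · ·
· · ♙ · · · ♙ ♝
♙ ♙ · ♙ ♙ ♙ · ♙
♖ ♘ ♗ ♕ ♔ ♗ ♘ ♖


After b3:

♜ ♞ · ♛ ♚ ♝ ♞ ♜
♟ ♟ ♟ · ♟ ♟ ♟ ♟
· · · · · · · ·
· · · ♟ · · · ·
· · · · · · · ·
· ♙ ♙ · · · ♙ ♝
♙ · · ♙ ♙ ♙ · ♙
♖ ♘ ♗ ♕ ♔ ♗ ♘ ♖


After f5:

♜ ♞ · ♛ ♚ ♝ ♞ ♜
♟ ♟ ♟ · ♟ · ♟ ♟
· · · · · · · ·
· · · ♟ · ♟ · ·
· · · · · · · ·
· ♙ ♙ · · · ♙ ♝
♙ · · ♙ ♙ ♙ · ♙
♖ ♘ ♗ ♕ ♔ ♗ ♘ ♖


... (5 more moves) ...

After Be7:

♜ · · ♛ ♚ · ♞ ♜
♟ ♟ ♟ ♞ ♝ · ♟ ♟
· · · · · · · ·
· · · ♟ ♟ ♟ · ·
· · · · ♙ · · ·
♗ ♙ ♙ · · ♘ ♙ ♝
♙ · · ♙ · ♙ · ♙
♖ ♘ · ♕ ♔ ♗ · ♖


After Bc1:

♜ · · ♛ ♚ · ♞ ♜
♟ ♟ ♟ ♞ ♝ · ♟ ♟
· · · · · · · ·
· · · ♟ ♟ ♟ · ·
· · · · ♙ · · ·
· ♙ ♙ · · ♘ ♙ ♝
♙ · · ♙ · ♙ · ♙
♖ ♘ ♗ ♕ ♔ ♗ · ♖



  a b c d e f g h
  ─────────────────
8│♜ · · ♛ ♚ · ♞ ♜│8
7│♟ ♟ ♟ ♞ ♝ · ♟ ♟│7
6│· · · · · · · ·│6
5│· · · ♟ ♟ ♟ · ·│5
4│· · · · ♙ · · ·│4
3│· ♙ ♙ · · ♘ ♙ ♝│3
2│♙ · · ♙ · ♙ · ♙│2
1│♖ ♘ ♗ ♕ ♔ ♗ · ♖│1
  ─────────────────
  a b c d e f g h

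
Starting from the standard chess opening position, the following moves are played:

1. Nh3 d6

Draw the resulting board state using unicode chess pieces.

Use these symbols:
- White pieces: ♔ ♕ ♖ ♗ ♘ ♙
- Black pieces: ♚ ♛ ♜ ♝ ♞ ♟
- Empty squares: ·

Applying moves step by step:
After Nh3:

♜ ♞ ♝ ♛ ♚ ♝ ♞ ♜
♟ ♟ ♟ ♟ ♟ ♟ ♟ ♟
· · · · · · · ·
· · · · · · · ·
· · · · · · · ·
· · · · · · · ♘
♙ ♙ ♙ ♙ ♙ ♙ ♙ ♙
♖ ♘ ♗ ♕ ♔ ♗ · ♖


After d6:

♜ ♞ ♝ ♛ ♚ ♝ ♞ ♜
♟ ♟ ♟ · ♟ ♟ ♟ ♟
· · · ♟ · · · ·
· · · · · · · ·
· · · · · · · ·
· · · · · · · ♘
♙ ♙ ♙ ♙ ♙ ♙ ♙ ♙
♖ ♘ ♗ ♕ ♔ ♗ · ♖



  a b c d e f g h
  ─────────────────
8│♜ ♞ ♝ ♛ ♚ ♝ ♞ ♜│8
7│♟ ♟ ♟ · ♟ ♟ ♟ ♟│7
6│· · · ♟ · · · ·│6
5│· · · · · · · ·│5
4│· · · · · · · ·│4
3│· · · · · · · ♘│3
2│♙ ♙ ♙ ♙ ♙ ♙ ♙ ♙│2
1│♖ ♘ ♗ ♕ ♔ ♗ · ♖│1
  ─────────────────
  a b c d e f g h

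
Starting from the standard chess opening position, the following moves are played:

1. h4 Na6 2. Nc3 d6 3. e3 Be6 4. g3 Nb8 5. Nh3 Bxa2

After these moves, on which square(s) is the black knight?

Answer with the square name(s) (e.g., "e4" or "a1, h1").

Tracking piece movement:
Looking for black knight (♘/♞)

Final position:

  a b c d e f g h
  ─────────────────
8│♜ ♞ · ♛ ♚ ♝ ♞ ♜│8
7│♟ ♟ ♟ · ♟ ♟ ♟ ♟│7
6│· · · ♟ · · · ·│6
5│· · · · · · · ·│5
4│· · · · · · · ♙│4
3│· · ♘ · ♙ · ♙ ♘│3
2│♝ ♙ ♙ ♙ · ♙ · ·│2
1│♖ · ♗ ♕ ♔ ♗ · ♖│1
  ─────────────────
  a b c d e f g h


b8, g8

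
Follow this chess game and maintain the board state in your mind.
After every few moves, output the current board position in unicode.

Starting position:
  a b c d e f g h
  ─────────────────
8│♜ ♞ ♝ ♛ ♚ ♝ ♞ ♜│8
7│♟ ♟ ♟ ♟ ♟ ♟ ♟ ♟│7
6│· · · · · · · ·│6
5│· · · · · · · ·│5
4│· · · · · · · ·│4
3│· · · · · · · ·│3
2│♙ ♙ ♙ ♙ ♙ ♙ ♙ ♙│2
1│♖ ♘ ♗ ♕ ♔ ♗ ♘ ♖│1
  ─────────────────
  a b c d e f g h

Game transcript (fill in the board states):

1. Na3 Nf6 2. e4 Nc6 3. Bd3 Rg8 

  a b c d e f g h
  ─────────────────
8│♜ · ♝ ♛ ♚ ♝ ♜ ·│8
7│♟ ♟ ♟ ♟ ♟ ♟ ♟ ♟│7
6│· · ♞ · · ♞ · ·│6
5│· · · · · · · ·│5
4│· · · · ♙ · · ·│4
3│♘ · · ♗ · · · ·│3
2│♙ ♙ ♙ ♙ · ♙ ♙ ♙│2
1│♖ · ♗ ♕ ♔ · ♘ ♖│1
  ─────────────────
  a b c d e f g h

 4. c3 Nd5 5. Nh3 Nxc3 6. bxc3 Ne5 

  a b c d e f g h
  ─────────────────
8│♜ · ♝ ♛ ♚ ♝ ♜ ·│8
7│♟ ♟ ♟ ♟ ♟ ♟ ♟ ♟│7
6│· · · · · · · ·│6
5│· · · · ♞ · · ·│5
4│· · · · ♙ · · ·│4
3│♘ · ♙ ♗ · · · ♘│3
2│♙ · · ♙ · ♙ ♙ ♙│2
1│♖ · ♗ ♕ ♔ · · ♖│1
  ─────────────────
  a b c d e f g h

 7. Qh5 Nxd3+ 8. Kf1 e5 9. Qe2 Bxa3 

  a b c d e f g h
  ─────────────────
8│♜ · ♝ ♛ ♚ · ♜ ·│8
7│♟ ♟ ♟ ♟ · ♟ ♟ ♟│7
6│· · · · · · · ·│6
5│· · · · ♟ · · ·│5
4│· · · · ♙ · · ·│4
3│♝ · ♙ ♞ · · · ♘│3
2│♙ · · ♙ ♕ ♙ ♙ ♙│2
1│♖ · ♗ · · ♔ · ♖│1
  ─────────────────
  a b c d e f g h

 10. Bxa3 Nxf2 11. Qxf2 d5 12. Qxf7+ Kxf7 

  a b c d e f g h
  ─────────────────
8│♜ · ♝ ♛ · · ♜ ·│8
7│♟ ♟ ♟ · · ♚ ♟ ♟│7
6│· · · · · · · ·│6
5│· · · ♟ ♟ · · ·│5
4│· · · · ♙ · · ·│4
3│♗ · ♙ · · · · ♘│3
2│♙ · · ♙ · · ♙ ♙│2
1│♖ · · · · ♔ · ♖│1
  ─────────────────
  a b c d e f g h

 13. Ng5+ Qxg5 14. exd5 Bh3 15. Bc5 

  a b c d e f g h
  ─────────────────
8│♜ · · · · · ♜ ·│8
7│♟ ♟ ♟ · · ♚ ♟ ♟│7
6│· · · · · · · ·│6
5│· · ♗ ♙ ♟ · ♛ ·│5
4│· · · · · · · ·│4
3│· · ♙ · · · · ♝│3
2│♙ · · ♙ · · ♙ ♙│2
1│♖ · · · · ♔ · ♖│1
  ─────────────────
  a b c d e f g h


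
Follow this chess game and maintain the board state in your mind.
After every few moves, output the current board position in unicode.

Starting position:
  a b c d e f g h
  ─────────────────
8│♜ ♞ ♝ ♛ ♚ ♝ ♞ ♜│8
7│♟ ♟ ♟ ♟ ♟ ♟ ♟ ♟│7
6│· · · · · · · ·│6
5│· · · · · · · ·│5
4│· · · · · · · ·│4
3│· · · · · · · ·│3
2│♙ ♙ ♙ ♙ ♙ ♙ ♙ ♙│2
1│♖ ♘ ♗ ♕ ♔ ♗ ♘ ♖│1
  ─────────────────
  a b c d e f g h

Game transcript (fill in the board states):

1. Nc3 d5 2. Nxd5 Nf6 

  a b c d e f g h
  ─────────────────
8│♜ ♞ ♝ ♛ ♚ ♝ · ♜│8
7│♟ ♟ ♟ · ♟ ♟ ♟ ♟│7
6│· · · · · ♞ · ·│6
5│· · · ♘ · · · ·│5
4│· · · · · · · ·│4
3│· · · · · · · ·│3
2│♙ ♙ ♙ ♙ ♙ ♙ ♙ ♙│2
1│♖ · ♗ ♕ ♔ ♗ ♘ ♖│1
  ─────────────────
  a b c d e f g h

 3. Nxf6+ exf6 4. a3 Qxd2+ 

  a b c d e f g h
  ─────────────────
8│♜ ♞ ♝ · ♚ ♝ · ♜│8
7│♟ ♟ ♟ · · ♟ ♟ ♟│7
6│· · · · · ♟ · ·│6
5│· · · · · · · ·│5
4│· · · · · · · ·│4
3│♙ · · · · · · ·│3
2│· ♙ ♙ ♛ ♙ ♙ ♙ ♙│2
1│♖ · ♗ ♕ ♔ ♗ ♘ ♖│1
  ─────────────────
  a b c d e f g h

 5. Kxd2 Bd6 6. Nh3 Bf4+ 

  a b c d e f g h
  ─────────────────
8│♜ ♞ ♝ · ♚ · · ♜│8
7│♟ ♟ ♟ · · ♟ ♟ ♟│7
6│· · · · · ♟ · ·│6
5│· · · · · · · ·│5
4│· · · · · ♝ · ·│4
3│♙ · · · · · · ♘│3
2│· ♙ ♙ ♔ ♙ ♙ ♙ ♙│2
1│♖ · ♗ ♕ · ♗ · ♖│1
  ─────────────────
  a b c d e f g h

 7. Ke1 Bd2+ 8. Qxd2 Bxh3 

  a b c d e f g h
  ─────────────────
8│♜ ♞ · · ♚ · · ♜│8
7│♟ ♟ ♟ · · ♟ ♟ ♟│7
6│· · · · · ♟ · ·│6
5│· · · · · · · ·│5
4│· · · · · · · ·│4
3│♙ · · · · · · ♝│3
2│· ♙ ♙ ♕ ♙ ♙ ♙ ♙│2
1│♖ · ♗ · ♔ ♗ · ♖│1
  ─────────────────
  a b c d e f g h

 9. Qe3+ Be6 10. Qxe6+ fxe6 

  a b c d e f g h
  ─────────────────
8│♜ ♞ · · ♚ · · ♜│8
7│♟ ♟ ♟ · · · ♟ ♟│7
6│· · · · ♟ ♟ · ·│6
5│· · · · · · · ·│5
4│· · · · · · · ·│4
3│♙ · · · · · · ·│3
2│· ♙ ♙ · ♙ ♙ ♙ ♙│2
1│♖ · ♗ · ♔ ♗ · ♖│1
  ─────────────────
  a b c d e f g h



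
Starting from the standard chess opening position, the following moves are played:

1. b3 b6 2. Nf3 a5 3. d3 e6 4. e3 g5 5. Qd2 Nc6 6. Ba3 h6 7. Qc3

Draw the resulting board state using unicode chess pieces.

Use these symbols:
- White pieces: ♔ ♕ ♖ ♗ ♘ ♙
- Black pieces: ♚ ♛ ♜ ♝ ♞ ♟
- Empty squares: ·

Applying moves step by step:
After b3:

♜ ♞ ♝ ♛ ♚ ♝ ♞ ♜
♟ ♟ ♟ ♟ ♟ ♟ ♟ ♟
· · · · · · · ·
· · · · · · · ·
· · · · · · · ·
· ♙ · · · · · ·
♙ · ♙ ♙ ♙ ♙ ♙ ♙
♖ ♘ ♗ ♕ ♔ ♗ ♘ ♖


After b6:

♜ ♞ ♝ ♛ ♚ ♝ ♞ ♜
♟ · ♟ ♟ ♟ ♟ ♟ ♟
· ♟ · · · · · ·
· · · · · · · ·
· · · · · · · ·
· ♙ · · · · · ·
♙ · ♙ ♙ ♙ ♙ ♙ ♙
♖ ♘ ♗ ♕ ♔ ♗ ♘ ♖


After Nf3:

♜ ♞ ♝ ♛ ♚ ♝ ♞ ♜
♟ · ♟ ♟ ♟ ♟ ♟ ♟
· ♟ · · · · · ·
· · · · · · · ·
· · · · · · · ·
· ♙ · · · ♘ · ·
♙ · ♙ ♙ ♙ ♙ ♙ ♙
♖ ♘ ♗ ♕ ♔ ♗ · ♖


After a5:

♜ ♞ ♝ ♛ ♚ ♝ ♞ ♜
· · ♟ ♟ ♟ ♟ ♟ ♟
· ♟ · · · · · ·
♟ · · · · · · ·
· · · · · · · ·
· ♙ · · · ♘ · ·
♙ · ♙ ♙ ♙ ♙ ♙ ♙
♖ ♘ ♗ ♕ ♔ ♗ · ♖


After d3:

♜ ♞ ♝ ♛ ♚ ♝ ♞ ♜
· · ♟ ♟ ♟ ♟ ♟ ♟
· ♟ · · · · · ·
♟ · · · · · · ·
· · · · · · · ·
· ♙ · ♙ · ♘ · ·
♙ · ♙ · ♙ ♙ ♙ ♙
♖ ♘ ♗ ♕ ♔ ♗ · ♖


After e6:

♜ ♞ ♝ ♛ ♚ ♝ ♞ ♜
· · ♟ ♟ · ♟ ♟ ♟
· ♟ · · ♟ · · ·
♟ · · · · · · ·
· · · · · · · ·
· ♙ · ♙ · ♘ · ·
♙ · ♙ · ♙ ♙ ♙ ♙
♖ ♘ ♗ ♕ ♔ ♗ · ♖


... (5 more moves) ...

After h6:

♜ · ♝ ♛ ♚ ♝ ♞ ♜
· · ♟ ♟ · ♟ · ·
· ♟ ♞ · ♟ · · ♟
♟ · · · · · ♟ ·
· · · · · · · ·
♗ ♙ · ♙ ♙ ♘ · ·
♙ · ♙ ♕ · ♙ ♙ ♙
♖ ♘ · · ♔ ♗ · ♖


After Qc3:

♜ · ♝ ♛ ♚ ♝ ♞ ♜
· · ♟ ♟ · ♟ · ·
· ♟ ♞ · ♟ · · ♟
♟ · · · · · ♟ ·
· · · · · · · ·
♗ ♙ ♕ ♙ ♙ ♘ · ·
♙ · ♙ · · ♙ ♙ ♙
♖ ♘ · · ♔ ♗ · ♖



  a b c d e f g h
  ─────────────────
8│♜ · ♝ ♛ ♚ ♝ ♞ ♜│8
7│· · ♟ ♟ · ♟ · ·│7
6│· ♟ ♞ · ♟ · · ♟│6
5│♟ · · · · · ♟ ·│5
4│· · · · · · · ·│4
3│♗ ♙ ♕ ♙ ♙ ♘ · ·│3
2│♙ · ♙ · · ♙ ♙ ♙│2
1│♖ ♘ · · ♔ ♗ · ♖│1
  ─────────────────
  a b c d e f g h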